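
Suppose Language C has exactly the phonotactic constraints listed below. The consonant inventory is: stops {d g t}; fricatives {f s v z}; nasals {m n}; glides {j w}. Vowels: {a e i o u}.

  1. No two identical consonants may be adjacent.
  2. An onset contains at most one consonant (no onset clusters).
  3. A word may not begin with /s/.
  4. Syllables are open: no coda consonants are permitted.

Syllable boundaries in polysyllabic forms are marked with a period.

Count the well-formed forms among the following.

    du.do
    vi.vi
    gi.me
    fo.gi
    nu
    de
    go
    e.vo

du.do — σ1 onset /d/, coda /∅/ ok; σ2 onset /d/, coda /∅/ ok → well-formed
vi.vi — σ1 onset /v/, coda /∅/ ok; σ2 onset /v/, coda /∅/ ok → well-formed
gi.me — σ1 onset /g/, coda /∅/ ok; σ2 onset /m/, coda /∅/ ok → well-formed
fo.gi — σ1 onset /f/, coda /∅/ ok; σ2 onset /g/, coda /∅/ ok → well-formed
nu — σ1 onset /n/, coda /∅/ ok → well-formed
de — σ1 onset /d/, coda /∅/ ok → well-formed
go — σ1 onset /g/, coda /∅/ ok → well-formed
e.vo — σ1 onset /∅/, coda /∅/ ok; σ2 onset /v/, coda /∅/ ok → well-formed
Well-formed: du.do, vi.vi, gi.me, fo.gi, nu, de, go, e.vo → 8.

8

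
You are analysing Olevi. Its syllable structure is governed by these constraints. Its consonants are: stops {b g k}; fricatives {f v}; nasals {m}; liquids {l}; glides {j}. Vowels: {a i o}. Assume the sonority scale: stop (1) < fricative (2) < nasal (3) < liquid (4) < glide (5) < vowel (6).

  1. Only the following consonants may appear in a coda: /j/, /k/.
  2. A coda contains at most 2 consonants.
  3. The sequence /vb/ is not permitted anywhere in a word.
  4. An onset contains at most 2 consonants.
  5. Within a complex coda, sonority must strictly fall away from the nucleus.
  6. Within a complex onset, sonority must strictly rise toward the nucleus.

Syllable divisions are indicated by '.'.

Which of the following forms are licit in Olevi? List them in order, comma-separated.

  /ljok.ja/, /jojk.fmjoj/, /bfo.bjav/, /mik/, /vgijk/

/ljok.ja/ — σ1 onset /lj/ (4→5 rises), coda /k/ ok; σ2 onset /j/, coda /∅/ ok → licit
/jojk.fmjoj/ — violates constraint 4: syllable 2 onset /fmj/ has 3 consonants (> 2) → illicit
/bfo.bjav/ — violates constraint 1: syllable 2 coda contains /v/, which is not a licensed coda consonant → illicit
/mik/ — σ1 onset /m/, coda /k/ ok → licit
/vgijk/ — violates constraint 6: syllable 1 onset /vg/: /v/ (fricative, 2) → /g/ (stop, 1) does not rise → illicit

/ljok.ja/, /mik/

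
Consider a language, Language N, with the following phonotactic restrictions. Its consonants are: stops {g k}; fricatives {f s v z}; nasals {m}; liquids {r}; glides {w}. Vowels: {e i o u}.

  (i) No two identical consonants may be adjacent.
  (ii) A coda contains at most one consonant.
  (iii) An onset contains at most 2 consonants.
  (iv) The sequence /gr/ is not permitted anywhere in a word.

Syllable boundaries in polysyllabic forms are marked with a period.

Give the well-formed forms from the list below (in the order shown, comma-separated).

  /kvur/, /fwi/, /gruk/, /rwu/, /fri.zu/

/kvur/ — σ1 onset /kv/ (2C), coda /r/ ok → well-formed
/fwi/ — σ1 onset /fw/ (2C), coda /∅/ ok → well-formed
/gruk/ — violates constraint (iv): contains banned sequence /gr/ → ill-formed
/rwu/ — σ1 onset /rw/ (2C), coda /∅/ ok → well-formed
/fri.zu/ — σ1 onset /fr/ (2C), coda /∅/ ok; σ2 onset /z/, coda /∅/ ok → well-formed

/kvur/, /fwi/, /rwu/, /fri.zu/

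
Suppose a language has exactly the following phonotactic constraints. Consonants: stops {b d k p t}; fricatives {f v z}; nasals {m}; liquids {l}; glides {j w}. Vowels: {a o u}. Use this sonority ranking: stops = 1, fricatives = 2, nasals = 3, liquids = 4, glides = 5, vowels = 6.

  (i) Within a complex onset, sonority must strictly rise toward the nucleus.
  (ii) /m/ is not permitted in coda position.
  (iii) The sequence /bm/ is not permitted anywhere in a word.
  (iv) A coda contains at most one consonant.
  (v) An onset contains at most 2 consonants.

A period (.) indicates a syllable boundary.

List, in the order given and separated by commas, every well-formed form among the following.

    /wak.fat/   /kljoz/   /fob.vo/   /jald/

/wak.fat/ — σ1 onset /w/, coda /k/ ok; σ2 onset /f/, coda /t/ ok → well-formed
/kljoz/ — violates constraint (v): syllable 1 onset /klj/ has 3 consonants (> 2) → ill-formed
/fob.vo/ — σ1 onset /f/, coda /b/ ok; σ2 onset /v/, coda /∅/ ok → well-formed
/jald/ — violates constraint (iv): syllable 1 coda /ld/ has 2 consonants (> 1) → ill-formed

/wak.fat/, /fob.vo/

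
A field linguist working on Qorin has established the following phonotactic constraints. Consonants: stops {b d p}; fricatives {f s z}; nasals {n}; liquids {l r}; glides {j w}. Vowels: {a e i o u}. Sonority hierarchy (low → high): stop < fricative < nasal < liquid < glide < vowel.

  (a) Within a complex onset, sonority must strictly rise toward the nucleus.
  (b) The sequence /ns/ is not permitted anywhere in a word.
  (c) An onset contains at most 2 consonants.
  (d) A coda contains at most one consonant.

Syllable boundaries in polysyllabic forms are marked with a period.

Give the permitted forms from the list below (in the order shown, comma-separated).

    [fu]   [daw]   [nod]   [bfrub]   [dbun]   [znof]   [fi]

[fu] — σ1 onset /f/, coda /∅/ ok → permitted
[daw] — σ1 onset /d/, coda /w/ ok → permitted
[nod] — σ1 onset /n/, coda /d/ ok → permitted
[bfrub] — violates constraint (c): syllable 1 onset /bfr/ has 3 consonants (> 2) → not permitted
[dbun] — violates constraint (a): syllable 1 onset /db/: /d/ (stop, 1) → /b/ (stop, 1) does not rise → not permitted
[znof] — σ1 onset /zn/ (2→3 rises), coda /f/ ok → permitted
[fi] — σ1 onset /f/, coda /∅/ ok → permitted

[fu], [daw], [nod], [znof], [fi]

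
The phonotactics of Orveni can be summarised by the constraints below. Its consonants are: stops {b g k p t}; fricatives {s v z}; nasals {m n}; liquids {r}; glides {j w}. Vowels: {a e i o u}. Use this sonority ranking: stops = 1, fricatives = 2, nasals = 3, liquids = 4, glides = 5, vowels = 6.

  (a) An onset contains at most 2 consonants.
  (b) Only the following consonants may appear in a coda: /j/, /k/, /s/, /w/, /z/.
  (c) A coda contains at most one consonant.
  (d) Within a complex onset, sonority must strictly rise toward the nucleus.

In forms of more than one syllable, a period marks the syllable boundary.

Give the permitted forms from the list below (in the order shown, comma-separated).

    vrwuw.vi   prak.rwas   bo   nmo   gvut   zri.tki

prak.rwas, bo

vrwuw.vi — violates constraint (a): syllable 1 onset /vrw/ has 3 consonants (> 2) → not permitted
prak.rwas — σ1 onset /pr/ (1→4 rises), coda /k/ ok; σ2 onset /rw/ (4→5 rises), coda /s/ ok → permitted
bo — σ1 onset /b/, coda /∅/ ok → permitted
nmo — violates constraint (d): syllable 1 onset /nm/: /n/ (nasal, 3) → /m/ (nasal, 3) does not rise → not permitted
gvut — violates constraint (b): syllable 1 coda contains /t/, which is not a licensed coda consonant → not permitted
zri.tki — violates constraint (d): syllable 2 onset /tk/: /t/ (stop, 1) → /k/ (stop, 1) does not rise → not permitted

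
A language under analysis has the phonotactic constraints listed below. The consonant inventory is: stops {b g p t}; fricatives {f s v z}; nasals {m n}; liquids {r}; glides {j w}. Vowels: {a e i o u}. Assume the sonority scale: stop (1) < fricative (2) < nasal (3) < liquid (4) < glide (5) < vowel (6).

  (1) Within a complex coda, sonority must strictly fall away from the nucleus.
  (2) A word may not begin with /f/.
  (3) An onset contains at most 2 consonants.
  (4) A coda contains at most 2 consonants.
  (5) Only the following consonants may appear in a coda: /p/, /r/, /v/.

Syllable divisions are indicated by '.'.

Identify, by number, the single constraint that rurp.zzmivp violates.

3

rurp.zzmivp: syllable 2 onset /zzm/ has 3 consonants (> 2).
This is a violation of constraint 3: "An onset contains at most 2 consonants."
The remaining constraints (1, 2, 4, 5) are satisfied.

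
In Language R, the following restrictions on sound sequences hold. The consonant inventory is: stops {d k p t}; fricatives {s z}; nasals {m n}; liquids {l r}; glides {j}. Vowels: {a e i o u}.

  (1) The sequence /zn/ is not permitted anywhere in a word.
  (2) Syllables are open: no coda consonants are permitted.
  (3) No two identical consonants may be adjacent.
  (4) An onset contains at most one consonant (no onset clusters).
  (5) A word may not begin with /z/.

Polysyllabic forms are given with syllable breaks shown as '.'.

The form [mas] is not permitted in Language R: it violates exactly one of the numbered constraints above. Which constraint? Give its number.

2

[mas]: syllable 1 coda /s/ has 1 consonant (> 0).
This is a violation of constraint 2: "Syllables are open: no coda consonants are permitted."
The remaining constraints (1, 3, 4, 5) are satisfied.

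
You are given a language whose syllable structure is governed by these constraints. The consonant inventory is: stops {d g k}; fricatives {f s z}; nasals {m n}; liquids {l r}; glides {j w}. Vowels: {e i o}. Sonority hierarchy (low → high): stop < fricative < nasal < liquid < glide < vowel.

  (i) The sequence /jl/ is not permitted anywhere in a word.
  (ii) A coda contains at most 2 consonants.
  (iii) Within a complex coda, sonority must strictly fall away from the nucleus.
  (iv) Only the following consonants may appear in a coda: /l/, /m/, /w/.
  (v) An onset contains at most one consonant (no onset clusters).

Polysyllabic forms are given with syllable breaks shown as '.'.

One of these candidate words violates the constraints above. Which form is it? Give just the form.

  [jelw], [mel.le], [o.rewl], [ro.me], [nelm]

[jelw] — violates constraint (iii): syllable 1 coda /lw/: /l/ (liquid, 4) → /w/ (glide, 5) does not fall → ill-formed
[mel.le] — σ1 onset /m/, coda /l/ ok; σ2 onset /l/, coda /∅/ ok → well-formed
[o.rewl] — σ1 onset /∅/, coda /∅/ ok; σ2 onset /r/, coda /wl/ (5→4 falls) ok → well-formed
[ro.me] — σ1 onset /r/, coda /∅/ ok; σ2 onset /m/, coda /∅/ ok → well-formed
[nelm] — σ1 onset /n/, coda /lm/ (4→3 falls) ok → well-formed

[jelw]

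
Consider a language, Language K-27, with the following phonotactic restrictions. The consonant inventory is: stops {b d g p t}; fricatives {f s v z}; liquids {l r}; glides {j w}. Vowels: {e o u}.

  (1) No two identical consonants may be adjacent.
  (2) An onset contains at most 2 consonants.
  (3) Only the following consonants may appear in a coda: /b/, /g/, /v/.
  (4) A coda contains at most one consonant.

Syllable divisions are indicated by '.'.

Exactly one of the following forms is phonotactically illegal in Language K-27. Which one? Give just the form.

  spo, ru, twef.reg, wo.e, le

spo — σ1 onset /sp/ (2C), coda /∅/ ok → phonotactically legal
ru — σ1 onset /r/, coda /∅/ ok → phonotactically legal
twef.reg — violates constraint 3: syllable 1 coda contains /f/, which is not a licensed coda consonant → phonotactically illegal
wo.e — σ1 onset /w/, coda /∅/ ok; σ2 onset /∅/, coda /∅/ ok → phonotactically legal
le — σ1 onset /l/, coda /∅/ ok → phonotactically legal

twef.reg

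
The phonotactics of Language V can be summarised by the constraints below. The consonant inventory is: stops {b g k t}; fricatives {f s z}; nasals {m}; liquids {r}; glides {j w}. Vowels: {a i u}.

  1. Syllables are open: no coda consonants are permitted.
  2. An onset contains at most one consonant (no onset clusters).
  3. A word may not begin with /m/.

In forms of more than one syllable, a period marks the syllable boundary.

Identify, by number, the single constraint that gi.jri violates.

2

gi.jri: syllable 2 onset /jr/ has 2 consonants (> 1).
This is a violation of constraint 2: "An onset contains at most one consonant (no onset clusters)."
The remaining constraints (1, 3) are satisfied.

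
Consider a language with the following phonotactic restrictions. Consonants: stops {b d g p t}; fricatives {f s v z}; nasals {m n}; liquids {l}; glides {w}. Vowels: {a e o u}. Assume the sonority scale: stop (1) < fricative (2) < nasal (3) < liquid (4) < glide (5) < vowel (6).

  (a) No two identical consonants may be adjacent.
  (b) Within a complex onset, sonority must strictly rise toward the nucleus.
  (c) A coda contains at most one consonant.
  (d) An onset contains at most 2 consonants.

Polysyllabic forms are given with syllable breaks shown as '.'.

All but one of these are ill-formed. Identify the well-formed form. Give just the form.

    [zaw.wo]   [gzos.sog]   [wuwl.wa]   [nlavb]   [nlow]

[nlow]

[zaw.wo] — violates constraint (a): adjacent identical consonants /ww/ → ill-formed
[gzos.sog] — violates constraint (a): adjacent identical consonants /ss/ → ill-formed
[wuwl.wa] — violates constraint (c): syllable 1 coda /wl/ has 2 consonants (> 1) → ill-formed
[nlavb] — violates constraint (c): syllable 1 coda /vb/ has 2 consonants (> 1) → ill-formed
[nlow] — σ1 onset /nl/ (3→4 rises), coda /w/ ok → well-formed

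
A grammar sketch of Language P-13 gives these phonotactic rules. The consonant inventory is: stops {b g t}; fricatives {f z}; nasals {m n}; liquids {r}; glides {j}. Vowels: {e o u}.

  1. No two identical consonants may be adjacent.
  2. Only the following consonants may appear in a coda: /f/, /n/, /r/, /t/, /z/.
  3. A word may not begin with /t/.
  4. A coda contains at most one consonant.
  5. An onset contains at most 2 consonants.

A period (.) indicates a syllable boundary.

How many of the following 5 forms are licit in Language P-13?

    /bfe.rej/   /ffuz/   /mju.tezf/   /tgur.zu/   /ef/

1

/bfe.rej/ — violates constraint 2: syllable 2 coda contains /j/, which is not a licensed coda consonant → illicit
/ffuz/ — violates constraint 1: adjacent identical consonants /ff/ → illicit
/mju.tezf/ — violates constraint 4: syllable 2 coda /zf/ has 2 consonants (> 1) → illicit
/tgur.zu/ — violates constraint 3: word begins with /t/ → illicit
/ef/ — σ1 onset /∅/, coda /f/ ok → licit
Licit: /ef/ → 1.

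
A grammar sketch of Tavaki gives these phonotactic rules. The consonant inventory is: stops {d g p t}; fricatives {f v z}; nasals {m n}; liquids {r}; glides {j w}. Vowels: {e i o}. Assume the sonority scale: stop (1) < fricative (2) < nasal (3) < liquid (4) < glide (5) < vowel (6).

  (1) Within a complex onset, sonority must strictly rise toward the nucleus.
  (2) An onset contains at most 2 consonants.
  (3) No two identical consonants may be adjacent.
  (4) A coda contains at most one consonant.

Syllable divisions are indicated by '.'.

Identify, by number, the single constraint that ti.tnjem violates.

ti.tnjem: syllable 2 onset /tnj/ has 3 consonants (> 2).
This is a violation of constraint 2: "An onset contains at most 2 consonants."
The remaining constraints (1, 3, 4) are satisfied.

2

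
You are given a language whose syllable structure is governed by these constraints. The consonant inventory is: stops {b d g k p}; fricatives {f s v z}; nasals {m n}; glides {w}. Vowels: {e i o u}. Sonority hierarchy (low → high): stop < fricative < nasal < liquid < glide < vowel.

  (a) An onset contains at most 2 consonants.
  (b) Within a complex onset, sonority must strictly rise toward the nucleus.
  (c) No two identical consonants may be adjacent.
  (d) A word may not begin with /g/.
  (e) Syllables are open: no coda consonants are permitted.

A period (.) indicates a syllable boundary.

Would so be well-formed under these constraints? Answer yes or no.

yes

so — σ1 onset /s/, coda /∅/ ok → well-formed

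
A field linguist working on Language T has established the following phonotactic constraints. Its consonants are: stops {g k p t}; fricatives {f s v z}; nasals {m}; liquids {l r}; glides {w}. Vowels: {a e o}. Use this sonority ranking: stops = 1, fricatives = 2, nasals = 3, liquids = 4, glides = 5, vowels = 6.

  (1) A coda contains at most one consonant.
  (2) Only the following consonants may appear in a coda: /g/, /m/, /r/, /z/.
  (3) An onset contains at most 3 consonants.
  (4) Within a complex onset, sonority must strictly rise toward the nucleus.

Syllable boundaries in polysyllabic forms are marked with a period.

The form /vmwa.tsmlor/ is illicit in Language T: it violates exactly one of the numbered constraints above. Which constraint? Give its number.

/vmwa.tsmlor/: syllable 2 onset /tsml/ has 4 consonants (> 3).
This is a violation of constraint 3: "An onset contains at most 3 consonants."
The remaining constraints (1, 2, 4) are satisfied.

3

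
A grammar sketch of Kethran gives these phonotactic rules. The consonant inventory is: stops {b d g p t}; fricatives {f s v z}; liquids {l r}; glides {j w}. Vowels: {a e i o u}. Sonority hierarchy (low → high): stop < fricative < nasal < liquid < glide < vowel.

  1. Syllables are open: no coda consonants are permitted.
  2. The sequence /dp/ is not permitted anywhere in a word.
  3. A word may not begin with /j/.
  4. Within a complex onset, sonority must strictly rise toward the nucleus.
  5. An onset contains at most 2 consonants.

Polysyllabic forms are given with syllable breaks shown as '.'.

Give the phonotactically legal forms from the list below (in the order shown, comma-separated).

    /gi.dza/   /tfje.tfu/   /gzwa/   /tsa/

/gi.dza/, /tsa/

/gi.dza/ — σ1 onset /g/, coda /∅/ ok; σ2 onset /dz/ (1→2 rises), coda /∅/ ok → phonotactically legal
/tfje.tfu/ — violates constraint 5: syllable 1 onset /tfj/ has 3 consonants (> 2) → phonotactically illegal
/gzwa/ — violates constraint 5: syllable 1 onset /gzw/ has 3 consonants (> 2) → phonotactically illegal
/tsa/ — σ1 onset /ts/ (1→2 rises), coda /∅/ ok → phonotactically legal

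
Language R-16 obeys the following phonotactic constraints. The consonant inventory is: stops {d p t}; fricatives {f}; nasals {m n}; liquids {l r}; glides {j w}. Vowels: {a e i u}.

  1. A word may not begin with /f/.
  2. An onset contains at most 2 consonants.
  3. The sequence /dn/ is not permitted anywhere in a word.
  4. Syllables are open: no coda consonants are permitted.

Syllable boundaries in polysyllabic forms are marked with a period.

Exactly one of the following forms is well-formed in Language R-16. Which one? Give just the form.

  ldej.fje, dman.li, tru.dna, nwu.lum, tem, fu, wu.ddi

ldej.fje — violates constraint 4: syllable 1 coda /j/ has 1 consonant (> 0) → ill-formed
dman.li — violates constraint 4: syllable 1 coda /n/ has 1 consonant (> 0) → ill-formed
tru.dna — violates constraint 3: contains banned sequence /dn/ → ill-formed
nwu.lum — violates constraint 4: syllable 2 coda /m/ has 1 consonant (> 0) → ill-formed
tem — violates constraint 4: syllable 1 coda /m/ has 1 consonant (> 0) → ill-formed
fu — violates constraint 1: word begins with /f/ → ill-formed
wu.ddi — σ1 onset /w/, coda /∅/ ok; σ2 onset /dd/ (2C), coda /∅/ ok → well-formed

wu.ddi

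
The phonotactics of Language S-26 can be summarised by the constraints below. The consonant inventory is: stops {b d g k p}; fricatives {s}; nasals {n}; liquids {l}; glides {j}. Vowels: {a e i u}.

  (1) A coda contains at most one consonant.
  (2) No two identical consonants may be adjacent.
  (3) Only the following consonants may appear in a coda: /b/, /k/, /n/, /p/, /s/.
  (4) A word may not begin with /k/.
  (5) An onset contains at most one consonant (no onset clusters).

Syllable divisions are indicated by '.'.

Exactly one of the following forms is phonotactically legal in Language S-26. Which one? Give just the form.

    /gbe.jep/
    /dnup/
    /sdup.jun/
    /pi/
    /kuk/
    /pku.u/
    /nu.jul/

/gbe.jep/ — violates constraint 5: syllable 1 onset /gb/ has 2 consonants (> 1) → phonotactically illegal
/dnup/ — violates constraint 5: syllable 1 onset /dn/ has 2 consonants (> 1) → phonotactically illegal
/sdup.jun/ — violates constraint 5: syllable 1 onset /sd/ has 2 consonants (> 1) → phonotactically illegal
/pi/ — σ1 onset /p/, coda /∅/ ok → phonotactically legal
/kuk/ — violates constraint 4: word begins with /k/ → phonotactically illegal
/pku.u/ — violates constraint 5: syllable 1 onset /pk/ has 2 consonants (> 1) → phonotactically illegal
/nu.jul/ — violates constraint 3: syllable 2 coda contains /l/, which is not a licensed coda consonant → phonotactically illegal

/pi/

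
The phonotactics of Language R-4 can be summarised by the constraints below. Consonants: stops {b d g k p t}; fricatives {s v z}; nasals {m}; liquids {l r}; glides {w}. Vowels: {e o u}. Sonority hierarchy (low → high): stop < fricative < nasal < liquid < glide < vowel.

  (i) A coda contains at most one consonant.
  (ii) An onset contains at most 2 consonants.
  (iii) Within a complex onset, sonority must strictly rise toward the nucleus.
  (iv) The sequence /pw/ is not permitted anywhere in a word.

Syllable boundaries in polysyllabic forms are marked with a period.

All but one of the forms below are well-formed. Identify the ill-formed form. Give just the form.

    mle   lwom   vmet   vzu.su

mle — σ1 onset /ml/ (3→4 rises), coda /∅/ ok → well-formed
lwom — σ1 onset /lw/ (4→5 rises), coda /m/ ok → well-formed
vmet — σ1 onset /vm/ (2→3 rises), coda /t/ ok → well-formed
vzu.su — violates constraint (iii): syllable 1 onset /vz/: /v/ (fricative, 2) → /z/ (fricative, 2) does not rise → ill-formed

vzu.su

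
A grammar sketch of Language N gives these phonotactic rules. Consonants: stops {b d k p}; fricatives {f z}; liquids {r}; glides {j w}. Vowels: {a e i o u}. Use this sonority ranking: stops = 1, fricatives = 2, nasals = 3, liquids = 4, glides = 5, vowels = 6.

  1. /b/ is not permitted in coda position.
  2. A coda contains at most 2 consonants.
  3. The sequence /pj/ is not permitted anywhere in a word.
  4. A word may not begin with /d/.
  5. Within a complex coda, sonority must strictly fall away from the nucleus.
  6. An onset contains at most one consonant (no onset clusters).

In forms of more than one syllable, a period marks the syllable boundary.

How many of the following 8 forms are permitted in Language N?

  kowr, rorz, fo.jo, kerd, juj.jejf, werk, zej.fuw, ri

8

kowr — σ1 onset /k/, coda /wr/ (5→4 falls) ok → permitted
rorz — σ1 onset /r/, coda /rz/ (4→2 falls) ok → permitted
fo.jo — σ1 onset /f/, coda /∅/ ok; σ2 onset /j/, coda /∅/ ok → permitted
kerd — σ1 onset /k/, coda /rd/ (4→1 falls) ok → permitted
juj.jejf — σ1 onset /j/, coda /j/ ok; σ2 onset /j/, coda /jf/ (5→2 falls) ok → permitted
werk — σ1 onset /w/, coda /rk/ (4→1 falls) ok → permitted
zej.fuw — σ1 onset /z/, coda /j/ ok; σ2 onset /f/, coda /w/ ok → permitted
ri — σ1 onset /r/, coda /∅/ ok → permitted
Permitted: kowr, rorz, fo.jo, kerd, juj.jejf, werk, zej.fuw, ri → 8.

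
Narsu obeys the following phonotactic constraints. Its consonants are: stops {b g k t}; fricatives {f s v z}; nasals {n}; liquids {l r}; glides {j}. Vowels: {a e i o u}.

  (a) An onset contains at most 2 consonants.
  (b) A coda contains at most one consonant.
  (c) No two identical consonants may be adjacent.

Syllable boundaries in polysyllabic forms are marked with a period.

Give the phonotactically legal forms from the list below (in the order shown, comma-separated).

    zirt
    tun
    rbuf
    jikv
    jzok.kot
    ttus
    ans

tun, rbuf

zirt — violates constraint (b): syllable 1 coda /rt/ has 2 consonants (> 1) → phonotactically illegal
tun — σ1 onset /t/, coda /n/ ok → phonotactically legal
rbuf — σ1 onset /rb/ (2C), coda /f/ ok → phonotactically legal
jikv — violates constraint (b): syllable 1 coda /kv/ has 2 consonants (> 1) → phonotactically illegal
jzok.kot — violates constraint (c): adjacent identical consonants /kk/ → phonotactically illegal
ttus — violates constraint (c): adjacent identical consonants /tt/ → phonotactically illegal
ans — violates constraint (b): syllable 1 coda /ns/ has 2 consonants (> 1) → phonotactically illegal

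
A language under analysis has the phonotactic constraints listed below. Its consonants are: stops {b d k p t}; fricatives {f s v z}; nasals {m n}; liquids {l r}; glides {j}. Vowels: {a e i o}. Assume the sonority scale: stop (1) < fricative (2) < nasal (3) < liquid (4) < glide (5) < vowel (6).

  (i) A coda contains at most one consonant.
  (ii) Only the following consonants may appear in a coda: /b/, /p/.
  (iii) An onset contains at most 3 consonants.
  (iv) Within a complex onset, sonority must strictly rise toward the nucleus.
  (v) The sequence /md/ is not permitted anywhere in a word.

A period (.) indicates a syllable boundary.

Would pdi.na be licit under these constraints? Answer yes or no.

pdi.na — violates constraint (iv): syllable 1 onset /pd/: /p/ (stop, 1) → /d/ (stop, 1) does not rise → illicit

no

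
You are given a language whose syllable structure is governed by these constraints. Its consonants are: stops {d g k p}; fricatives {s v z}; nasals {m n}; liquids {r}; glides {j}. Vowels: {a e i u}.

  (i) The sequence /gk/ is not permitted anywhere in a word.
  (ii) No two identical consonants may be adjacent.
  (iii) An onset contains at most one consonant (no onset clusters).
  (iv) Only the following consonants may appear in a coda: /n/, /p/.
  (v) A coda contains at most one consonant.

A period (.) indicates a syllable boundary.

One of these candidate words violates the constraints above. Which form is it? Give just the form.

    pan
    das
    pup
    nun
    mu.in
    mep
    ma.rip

pan — σ1 onset /p/, coda /n/ ok → well-formed
das — violates constraint (iv): syllable 1 coda contains /s/, which is not a licensed coda consonant → ill-formed
pup — σ1 onset /p/, coda /p/ ok → well-formed
nun — σ1 onset /n/, coda /n/ ok → well-formed
mu.in — σ1 onset /m/, coda /∅/ ok; σ2 onset /∅/, coda /n/ ok → well-formed
mep — σ1 onset /m/, coda /p/ ok → well-formed
ma.rip — σ1 onset /m/, coda /∅/ ok; σ2 onset /r/, coda /p/ ok → well-formed

das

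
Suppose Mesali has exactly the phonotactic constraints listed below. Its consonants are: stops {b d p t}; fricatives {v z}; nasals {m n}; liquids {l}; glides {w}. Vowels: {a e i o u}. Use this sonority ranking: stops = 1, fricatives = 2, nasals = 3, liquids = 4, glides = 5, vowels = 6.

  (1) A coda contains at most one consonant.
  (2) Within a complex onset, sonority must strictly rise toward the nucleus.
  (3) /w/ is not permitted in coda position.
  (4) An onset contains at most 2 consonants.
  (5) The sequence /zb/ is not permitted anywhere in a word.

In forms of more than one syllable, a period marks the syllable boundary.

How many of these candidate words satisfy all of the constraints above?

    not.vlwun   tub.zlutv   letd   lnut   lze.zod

0

not.vlwun — violates constraint 4: syllable 2 onset /vlw/ has 3 consonants (> 2) → illicit
tub.zlutv — violates constraint 1: syllable 2 coda /tv/ has 2 consonants (> 1) → illicit
letd — violates constraint 1: syllable 1 coda /td/ has 2 consonants (> 1) → illicit
lnut — violates constraint 2: syllable 1 onset /ln/: /l/ (liquid, 4) → /n/ (nasal, 3) does not rise → illicit
lze.zod — violates constraint 2: syllable 1 onset /lz/: /l/ (liquid, 4) → /z/ (fricative, 2) does not rise → illicit
No form is licit → 0.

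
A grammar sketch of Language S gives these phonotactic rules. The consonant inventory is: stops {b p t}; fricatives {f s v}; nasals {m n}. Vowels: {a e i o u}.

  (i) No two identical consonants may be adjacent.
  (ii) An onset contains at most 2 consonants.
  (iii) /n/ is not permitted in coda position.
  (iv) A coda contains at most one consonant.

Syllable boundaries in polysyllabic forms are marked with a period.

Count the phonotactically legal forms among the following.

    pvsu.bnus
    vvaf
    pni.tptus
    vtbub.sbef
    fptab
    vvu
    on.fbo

0

pvsu.bnus — violates constraint (ii): syllable 1 onset /pvs/ has 3 consonants (> 2) → phonotactically illegal
vvaf — violates constraint (i): adjacent identical consonants /vv/ → phonotactically illegal
pni.tptus — violates constraint (ii): syllable 2 onset /tpt/ has 3 consonants (> 2) → phonotactically illegal
vtbub.sbef — violates constraint (ii): syllable 1 onset /vtb/ has 3 consonants (> 2) → phonotactically illegal
fptab — violates constraint (ii): syllable 1 onset /fpt/ has 3 consonants (> 2) → phonotactically illegal
vvu — violates constraint (i): adjacent identical consonants /vv/ → phonotactically illegal
on.fbo — violates constraint (iii): syllable 1 coda contains /n/ → phonotactically illegal
No form is phonotactically legal → 0.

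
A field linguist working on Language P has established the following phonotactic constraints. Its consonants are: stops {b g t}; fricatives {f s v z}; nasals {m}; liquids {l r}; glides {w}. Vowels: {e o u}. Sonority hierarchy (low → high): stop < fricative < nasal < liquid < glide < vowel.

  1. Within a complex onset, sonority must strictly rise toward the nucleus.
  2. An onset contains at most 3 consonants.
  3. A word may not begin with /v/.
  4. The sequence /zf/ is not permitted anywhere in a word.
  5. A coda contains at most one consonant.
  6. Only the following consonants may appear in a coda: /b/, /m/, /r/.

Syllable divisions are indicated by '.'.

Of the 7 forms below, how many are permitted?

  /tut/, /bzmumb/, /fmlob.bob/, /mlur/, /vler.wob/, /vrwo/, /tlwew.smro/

/tut/ — violates constraint 6: syllable 1 coda contains /t/, which is not a licensed coda consonant → not permitted
/bzmumb/ — violates constraint 5: syllable 1 coda /mb/ has 2 consonants (> 1) → not permitted
/fmlob.bob/ — σ1 onset /fml/ (2→3→4 rises), coda /b/ ok; σ2 onset /b/, coda /b/ ok → permitted
/mlur/ — σ1 onset /ml/ (3→4 rises), coda /r/ ok → permitted
/vler.wob/ — violates constraint 3: word begins with /v/ → not permitted
/vrwo/ — violates constraint 3: word begins with /v/ → not permitted
/tlwew.smro/ — violates constraint 6: syllable 1 coda contains /w/, which is not a licensed coda consonant → not permitted
Permitted: /fmlob.bob/, /mlur/ → 2.

2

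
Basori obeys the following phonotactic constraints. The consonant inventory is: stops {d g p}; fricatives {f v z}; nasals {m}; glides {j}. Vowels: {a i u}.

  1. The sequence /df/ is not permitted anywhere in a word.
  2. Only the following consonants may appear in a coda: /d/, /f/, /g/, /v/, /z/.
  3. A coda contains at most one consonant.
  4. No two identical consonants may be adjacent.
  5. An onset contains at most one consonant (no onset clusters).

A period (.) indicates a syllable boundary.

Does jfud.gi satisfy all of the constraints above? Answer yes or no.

jfud.gi — violates constraint 5: syllable 1 onset /jf/ has 2 consonants (> 1) → phonotactically illegal

no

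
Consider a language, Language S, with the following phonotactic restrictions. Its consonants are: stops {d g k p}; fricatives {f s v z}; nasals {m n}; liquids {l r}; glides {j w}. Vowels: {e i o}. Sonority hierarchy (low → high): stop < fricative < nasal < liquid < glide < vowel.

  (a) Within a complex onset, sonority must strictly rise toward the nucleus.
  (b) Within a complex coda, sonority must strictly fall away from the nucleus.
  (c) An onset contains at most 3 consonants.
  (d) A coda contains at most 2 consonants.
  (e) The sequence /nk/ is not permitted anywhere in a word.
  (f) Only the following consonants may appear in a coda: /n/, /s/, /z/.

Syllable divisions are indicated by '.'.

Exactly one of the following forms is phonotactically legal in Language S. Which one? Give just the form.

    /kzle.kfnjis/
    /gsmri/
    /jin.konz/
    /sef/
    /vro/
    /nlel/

/kzle.kfnjis/ — violates constraint (c): syllable 2 onset /kfnj/ has 4 consonants (> 3) → phonotactically illegal
/gsmri/ — violates constraint (c): syllable 1 onset /gsmr/ has 4 consonants (> 3) → phonotactically illegal
/jin.konz/ — violates constraint (e): contains banned sequence /nk/ → phonotactically illegal
/sef/ — violates constraint (f): syllable 1 coda contains /f/, which is not a licensed coda consonant → phonotactically illegal
/vro/ — σ1 onset /vr/ (2→4 rises), coda /∅/ ok → phonotactically legal
/nlel/ — violates constraint (f): syllable 1 coda contains /l/, which is not a licensed coda consonant → phonotactically illegal

/vro/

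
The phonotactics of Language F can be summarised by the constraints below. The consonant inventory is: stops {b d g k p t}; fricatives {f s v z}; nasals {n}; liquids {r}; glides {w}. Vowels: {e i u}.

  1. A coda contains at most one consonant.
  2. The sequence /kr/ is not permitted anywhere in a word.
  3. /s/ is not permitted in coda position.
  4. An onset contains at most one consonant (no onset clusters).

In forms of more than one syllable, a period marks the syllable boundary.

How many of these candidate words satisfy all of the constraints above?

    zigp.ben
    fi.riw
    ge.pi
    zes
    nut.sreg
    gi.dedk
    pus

zigp.ben — violates constraint 1: syllable 1 coda /gp/ has 2 consonants (> 1) → illicit
fi.riw — σ1 onset /f/, coda /∅/ ok; σ2 onset /r/, coda /w/ ok → licit
ge.pi — σ1 onset /g/, coda /∅/ ok; σ2 onset /p/, coda /∅/ ok → licit
zes — violates constraint 3: syllable 1 coda contains /s/ → illicit
nut.sreg — violates constraint 4: syllable 2 onset /sr/ has 2 consonants (> 1) → illicit
gi.dedk — violates constraint 1: syllable 2 coda /dk/ has 2 consonants (> 1) → illicit
pus — violates constraint 3: syllable 1 coda contains /s/ → illicit
Licit: fi.riw, ge.pi → 2.

2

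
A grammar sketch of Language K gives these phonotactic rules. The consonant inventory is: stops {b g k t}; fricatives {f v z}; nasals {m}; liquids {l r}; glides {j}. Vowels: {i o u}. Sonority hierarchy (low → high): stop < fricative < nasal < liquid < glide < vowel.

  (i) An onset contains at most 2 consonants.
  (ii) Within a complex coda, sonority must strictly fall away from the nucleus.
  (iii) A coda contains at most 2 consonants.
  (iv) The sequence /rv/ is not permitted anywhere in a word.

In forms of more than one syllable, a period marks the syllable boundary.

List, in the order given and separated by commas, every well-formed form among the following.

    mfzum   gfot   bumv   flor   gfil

mfzum — violates constraint (i): syllable 1 onset /mfz/ has 3 consonants (> 2) → ill-formed
gfot — σ1 onset /gf/ (2C), coda /t/ ok → well-formed
bumv — σ1 onset /b/, coda /mv/ (3→2 falls) ok → well-formed
flor — σ1 onset /fl/ (2C), coda /r/ ok → well-formed
gfil — σ1 onset /gf/ (2C), coda /l/ ok → well-formed

gfot, bumv, flor, gfil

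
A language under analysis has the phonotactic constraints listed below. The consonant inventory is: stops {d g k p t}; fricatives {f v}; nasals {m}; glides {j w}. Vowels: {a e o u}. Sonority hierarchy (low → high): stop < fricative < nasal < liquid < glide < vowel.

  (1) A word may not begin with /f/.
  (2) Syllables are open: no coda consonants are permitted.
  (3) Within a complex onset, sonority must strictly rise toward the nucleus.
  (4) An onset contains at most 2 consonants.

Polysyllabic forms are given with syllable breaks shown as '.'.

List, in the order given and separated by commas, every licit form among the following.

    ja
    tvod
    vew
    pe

ja — σ1 onset /j/, coda /∅/ ok → licit
tvod — violates constraint 2: syllable 1 coda /d/ has 1 consonant (> 0) → illicit
vew — violates constraint 2: syllable 1 coda /w/ has 1 consonant (> 0) → illicit
pe — σ1 onset /p/, coda /∅/ ok → licit

ja, pe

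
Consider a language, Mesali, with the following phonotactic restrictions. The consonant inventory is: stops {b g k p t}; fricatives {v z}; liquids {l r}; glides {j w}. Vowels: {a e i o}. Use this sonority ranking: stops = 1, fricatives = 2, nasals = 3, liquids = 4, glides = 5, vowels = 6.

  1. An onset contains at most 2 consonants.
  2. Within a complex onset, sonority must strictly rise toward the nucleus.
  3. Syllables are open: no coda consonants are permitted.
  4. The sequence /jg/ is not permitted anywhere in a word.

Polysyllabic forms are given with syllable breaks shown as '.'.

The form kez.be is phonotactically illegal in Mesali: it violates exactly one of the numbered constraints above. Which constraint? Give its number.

kez.be: syllable 1 coda /z/ has 1 consonant (> 0).
This is a violation of constraint 3: "Syllables are open: no coda consonants are permitted."
The remaining constraints (1, 2, 4) are satisfied.

3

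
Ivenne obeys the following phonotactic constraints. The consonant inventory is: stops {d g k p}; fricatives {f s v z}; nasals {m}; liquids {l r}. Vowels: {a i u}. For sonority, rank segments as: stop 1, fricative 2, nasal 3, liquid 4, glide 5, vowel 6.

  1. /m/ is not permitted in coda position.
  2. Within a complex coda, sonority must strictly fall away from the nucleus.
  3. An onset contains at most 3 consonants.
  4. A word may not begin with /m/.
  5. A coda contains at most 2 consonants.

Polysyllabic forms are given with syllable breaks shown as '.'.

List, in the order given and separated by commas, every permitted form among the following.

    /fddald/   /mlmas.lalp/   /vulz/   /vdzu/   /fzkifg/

/fddald/ — σ1 onset /fdd/ (3C), coda /ld/ (4→1 falls) ok → permitted
/mlmas.lalp/ — violates constraint 4: word begins with /m/ → not permitted
/vulz/ — σ1 onset /v/, coda /lz/ (4→2 falls) ok → permitted
/vdzu/ — σ1 onset /vdz/ (3C), coda /∅/ ok → permitted
/fzkifg/ — σ1 onset /fzk/ (3C), coda /fg/ (2→1 falls) ok → permitted

/fddald/, /vulz/, /vdzu/, /fzkifg/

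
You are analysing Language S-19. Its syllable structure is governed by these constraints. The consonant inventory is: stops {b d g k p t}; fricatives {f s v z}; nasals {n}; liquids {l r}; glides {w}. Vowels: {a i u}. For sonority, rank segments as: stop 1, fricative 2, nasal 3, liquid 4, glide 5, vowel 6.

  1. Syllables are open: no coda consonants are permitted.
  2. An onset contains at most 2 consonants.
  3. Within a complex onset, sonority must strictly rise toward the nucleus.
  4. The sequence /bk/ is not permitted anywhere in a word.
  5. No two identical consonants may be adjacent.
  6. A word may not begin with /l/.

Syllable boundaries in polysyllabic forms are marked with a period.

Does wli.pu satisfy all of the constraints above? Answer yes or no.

wli.pu — violates constraint 3: syllable 1 onset /wl/: /w/ (glide, 5) → /l/ (liquid, 4) does not rise → phonotactically illegal

no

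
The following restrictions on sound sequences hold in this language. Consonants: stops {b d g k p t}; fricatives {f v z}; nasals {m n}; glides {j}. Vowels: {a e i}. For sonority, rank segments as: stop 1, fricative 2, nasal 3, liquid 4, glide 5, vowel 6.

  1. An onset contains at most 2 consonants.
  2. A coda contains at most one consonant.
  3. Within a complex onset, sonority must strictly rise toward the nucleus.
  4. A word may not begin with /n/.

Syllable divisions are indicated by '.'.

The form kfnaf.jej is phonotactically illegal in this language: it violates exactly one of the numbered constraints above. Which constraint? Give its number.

kfnaf.jej: syllable 1 onset /kfn/ has 3 consonants (> 2).
This is a violation of constraint 1: "An onset contains at most 2 consonants."
The remaining constraints (2, 3, 4) are satisfied.

1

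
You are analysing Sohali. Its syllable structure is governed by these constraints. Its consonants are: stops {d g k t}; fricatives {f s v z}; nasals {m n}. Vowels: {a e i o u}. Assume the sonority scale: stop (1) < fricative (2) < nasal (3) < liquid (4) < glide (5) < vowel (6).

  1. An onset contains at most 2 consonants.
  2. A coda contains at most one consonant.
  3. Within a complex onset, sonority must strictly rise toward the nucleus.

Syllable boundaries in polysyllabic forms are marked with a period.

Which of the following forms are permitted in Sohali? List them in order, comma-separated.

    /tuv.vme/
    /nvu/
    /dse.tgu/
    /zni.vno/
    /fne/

/tuv.vme/ — σ1 onset /t/, coda /v/ ok; σ2 onset /vm/ (2→3 rises), coda /∅/ ok → permitted
/nvu/ — violates constraint 3: syllable 1 onset /nv/: /n/ (nasal, 3) → /v/ (fricative, 2) does not rise → not permitted
/dse.tgu/ — violates constraint 3: syllable 2 onset /tg/: /t/ (stop, 1) → /g/ (stop, 1) does not rise → not permitted
/zni.vno/ — σ1 onset /zn/ (2→3 rises), coda /∅/ ok; σ2 onset /vn/ (2→3 rises), coda /∅/ ok → permitted
/fne/ — σ1 onset /fn/ (2→3 rises), coda /∅/ ok → permitted

/tuv.vme/, /zni.vno/, /fne/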